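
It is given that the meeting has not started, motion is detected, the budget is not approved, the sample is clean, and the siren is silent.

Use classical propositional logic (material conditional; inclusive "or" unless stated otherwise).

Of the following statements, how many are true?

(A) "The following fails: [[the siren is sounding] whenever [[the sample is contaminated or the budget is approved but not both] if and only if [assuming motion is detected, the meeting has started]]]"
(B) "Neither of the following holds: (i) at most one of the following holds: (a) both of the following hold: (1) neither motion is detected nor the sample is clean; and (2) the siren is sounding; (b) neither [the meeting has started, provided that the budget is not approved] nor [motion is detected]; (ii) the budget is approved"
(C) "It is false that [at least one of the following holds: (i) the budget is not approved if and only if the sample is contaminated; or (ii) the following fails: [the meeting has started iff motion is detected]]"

Let L = "the sample is contaminated" (False), K = "the budget is approved" (False), U = "motion is detected" (True), W = "the meeting has started" (False), G = "the siren is sounding" (False).

(A): In symbols: not (((L xor K) iff (U -> W)) -> G)

L xor K = False xor False = False
U -> W = True -> False = False
(L xor K) iff (U -> W) = False iff False = True
((L xor K) iff (U -> W)) -> G = True -> False = False
not (((L xor K) iff (U -> W)) -> G) = not False = True
So (A) is true.

(B): In symbols: (((U nor not L) and G) nand ((not K -> W) nor U)) nor K

not L = not False = True
U nor not L = True nor True = False
(U nor not L) and G = False and False = False
not K = not False = True
not K -> W = True -> False = False
(not K -> W) nor U = False nor True = False
((U nor not L) and G) nand ((not K -> W) nor U) = False nand False = True
(((U nor not L) and G) nand ((not K -> W) nor U)) nor K = True nor False = False
So (B) is false.

(C): In symbols: not ((not K iff L) or not (W iff U))

not K = not False = True
not K iff L = True iff False = False
W iff U = False iff True = False
not (W iff U) = not False = True
(not K iff L) or not (W iff U) = False or True = True
not ((not K iff L) or not (W iff U)) = not True = False
Hence (C) is false.

Count: 1.

1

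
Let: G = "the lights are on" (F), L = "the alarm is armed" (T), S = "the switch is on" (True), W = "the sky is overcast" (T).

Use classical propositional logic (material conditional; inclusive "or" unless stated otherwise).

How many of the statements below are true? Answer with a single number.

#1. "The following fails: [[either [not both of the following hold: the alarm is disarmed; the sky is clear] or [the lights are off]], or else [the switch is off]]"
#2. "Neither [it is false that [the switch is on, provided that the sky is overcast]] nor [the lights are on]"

1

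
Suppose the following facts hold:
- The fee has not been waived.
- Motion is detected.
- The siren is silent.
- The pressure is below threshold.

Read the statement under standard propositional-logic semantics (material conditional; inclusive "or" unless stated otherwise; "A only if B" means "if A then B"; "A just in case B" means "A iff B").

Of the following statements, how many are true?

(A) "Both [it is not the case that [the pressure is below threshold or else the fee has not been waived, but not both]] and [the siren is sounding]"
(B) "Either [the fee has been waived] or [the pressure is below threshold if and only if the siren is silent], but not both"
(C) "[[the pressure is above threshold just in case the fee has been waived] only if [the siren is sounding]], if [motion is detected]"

1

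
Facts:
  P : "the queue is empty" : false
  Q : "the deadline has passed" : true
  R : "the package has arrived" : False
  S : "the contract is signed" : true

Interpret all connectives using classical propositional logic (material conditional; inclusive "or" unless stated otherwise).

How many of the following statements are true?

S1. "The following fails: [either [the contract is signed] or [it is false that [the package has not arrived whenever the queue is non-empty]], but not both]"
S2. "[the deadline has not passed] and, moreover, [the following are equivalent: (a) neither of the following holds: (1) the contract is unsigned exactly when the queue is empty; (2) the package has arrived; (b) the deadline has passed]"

S1: This is not (S xor not (not P -> not R)).

not P = not False = True
not R = not False = True
not P -> not R = True -> True = True
not (not P -> not R) = not True = False
S xor not (not P -> not R) = True xor False = True
not (S xor not (not P -> not R)) = not True = False
Hence S1 is false.

S2: Parsed as not Q and (((not S iff P) nor R) iff Q)

not Q = not True = False
not S = not True = False
not S iff P = False iff False = True
(not S iff P) nor R = True nor False = False
((not S iff P) nor R) iff Q = False iff True = False
not Q and (((not S iff P) nor R) iff Q) = False and False = False
So S2 is false.

Count: 0.

0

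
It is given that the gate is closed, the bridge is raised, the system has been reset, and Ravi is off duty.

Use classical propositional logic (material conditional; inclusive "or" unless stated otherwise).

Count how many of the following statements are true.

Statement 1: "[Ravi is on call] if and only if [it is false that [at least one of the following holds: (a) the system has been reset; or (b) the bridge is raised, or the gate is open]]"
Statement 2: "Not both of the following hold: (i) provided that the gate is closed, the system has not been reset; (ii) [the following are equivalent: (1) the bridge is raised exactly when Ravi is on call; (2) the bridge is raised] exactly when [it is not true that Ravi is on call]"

2

Let S = "Ravi is on call" (False), R = "the system has been reset" (True), Q = "the bridge is raised" (True), P = "the gate is open" (False).

Statement 1: Formalization: S iff not (R or (Q or P))

Q or P = True or False = True
R or (Q or P) = True or True = True
not (R or (Q or P)) = not True = False
S iff not (R or (Q or P)) = False iff False = True
Thus Statement 1 is true.

Statement 2: In symbols: (not P -> not R) nand (((Q iff S) iff Q) iff not S)

not P = not False = True
not R = not True = False
not P -> not R = True -> False = False
Q iff S = True iff False = False
(Q iff S) iff Q = False iff True = False
not S = not False = True
((Q iff S) iff Q) iff not S = False iff True = False
(not P -> not R) nand (((Q iff S) iff Q) iff not S) = False nand False = True
Hence Statement 2 is true.

True statements: 2 (Statement 1, Statement 2).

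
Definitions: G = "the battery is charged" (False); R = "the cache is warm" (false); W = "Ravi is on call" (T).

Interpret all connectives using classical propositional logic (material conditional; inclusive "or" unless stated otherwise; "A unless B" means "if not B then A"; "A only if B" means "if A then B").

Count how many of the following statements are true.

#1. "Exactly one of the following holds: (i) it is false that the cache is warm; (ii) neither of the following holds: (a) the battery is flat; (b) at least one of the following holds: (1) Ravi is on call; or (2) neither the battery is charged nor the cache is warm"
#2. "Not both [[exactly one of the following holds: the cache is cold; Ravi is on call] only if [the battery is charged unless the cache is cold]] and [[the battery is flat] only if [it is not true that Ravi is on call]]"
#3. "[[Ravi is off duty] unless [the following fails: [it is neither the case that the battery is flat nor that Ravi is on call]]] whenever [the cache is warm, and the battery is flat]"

3

#1: This is ¬R ⊕ (¬G ↓ (W ∨ (G ↓ R))).

¬R = ¬F = T
¬G = ¬F = T
G ↓ R = F ↓ F = T
W ∨ (G ↓ R) = T ∨ T = T
¬G ↓ (W ∨ (G ↓ R)) = T ↓ T = F
¬R ⊕ (¬G ↓ (W ∨ (G ↓ R))) = T ⊕ F = T
So #1 is true.

#2: In symbols: ((¬R ⊕ W) → (G ∨ ¬R)) ↑ (¬G → ¬W)

¬R = ¬F = T
¬R ⊕ W = T ⊕ T = F
¬R = ¬F = T
G ∨ ¬R = F ∨ T = T
(¬R ⊕ W) → (G ∨ ¬R) = F → T = T
¬G = ¬F = T
¬W = ¬T = F
¬G → ¬W = T → F = F
((¬R ⊕ W) → (G ∨ ¬R)) ↑ (¬G → ¬W) = T ↑ F = T
Thus #2 is true.

#3: In symbols: (R ∧ ¬G) → (¬W ∨ ¬(¬G ↓ W))

¬G = ¬F = T
R ∧ ¬G = F ∧ T = F
¬W = ¬T = F
¬G = ¬F = T
¬G ↓ W = T ↓ T = F
¬(¬G ↓ W) = ¬F = T
¬W ∨ ¬(¬G ↓ W) = F ∨ T = T
(R ∧ ¬G) → (¬W ∨ ¬(¬G ↓ W)) = F → T = T
Hence #3 is true.

True statements: 3.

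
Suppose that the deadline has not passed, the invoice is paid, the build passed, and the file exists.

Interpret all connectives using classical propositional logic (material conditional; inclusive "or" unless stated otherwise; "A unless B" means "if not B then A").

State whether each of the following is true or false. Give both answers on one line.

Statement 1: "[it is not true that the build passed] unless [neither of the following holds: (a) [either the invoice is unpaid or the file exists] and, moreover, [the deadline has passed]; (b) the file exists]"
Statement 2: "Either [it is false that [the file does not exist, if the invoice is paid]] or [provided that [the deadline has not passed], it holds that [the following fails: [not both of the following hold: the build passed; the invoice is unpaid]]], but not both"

Statement 1 F; Statement 2 T

Let R = "the build passed" (T), Q = "the invoice is paid" (T), S = "the file exists" (T), P = "the deadline has passed" (F).

Statement 1: Formalization: ¬R ∨ (((¬Q ∨ S) ∧ P) ↓ S)

¬R = ¬T = F
¬Q = ¬T = F
¬Q ∨ S = F ∨ T = T
(¬Q ∨ S) ∧ P = T ∧ F = F
((¬Q ∨ S) ∧ P) ↓ S = F ↓ T = F
¬R ∨ (((¬Q ∨ S) ∧ P) ↓ S) = F ∨ F = F
So Statement 1 is false.

Statement 2: Formalization: ¬(Q → ¬S) ⊕ (¬P → ¬(R ↑ ¬Q))

¬S = ¬T = F
Q → ¬S = T → F = F
¬(Q → ¬S) = ¬F = T
¬P = ¬F = T
¬Q = ¬T = F
R ↑ ¬Q = T ↑ F = T
¬(R ↑ ¬Q) = ¬T = F
¬P → ¬(R ↑ ¬Q) = T → F = F
¬(Q → ¬S) ⊕ (¬P → ¬(R ↑ ¬Q)) = T ⊕ F = T
Thus Statement 2 is true.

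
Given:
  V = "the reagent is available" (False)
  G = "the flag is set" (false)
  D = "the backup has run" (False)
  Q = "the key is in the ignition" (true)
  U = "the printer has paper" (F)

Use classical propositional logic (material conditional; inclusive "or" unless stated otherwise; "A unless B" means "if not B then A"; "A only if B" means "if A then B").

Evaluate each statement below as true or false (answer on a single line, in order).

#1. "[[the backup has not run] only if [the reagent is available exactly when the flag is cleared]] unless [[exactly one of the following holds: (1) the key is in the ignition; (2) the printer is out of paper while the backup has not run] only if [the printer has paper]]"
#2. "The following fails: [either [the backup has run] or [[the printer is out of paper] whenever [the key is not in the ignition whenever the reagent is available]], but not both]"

#1: In symbols: (~D -> (V <-> ~G)) | ((Q xor (~U & ~D)) -> U)

~D = ~F = T
~G = ~F = T
V <-> ~G = F <-> T = F
~D -> (V <-> ~G) = T -> F = F
~U = ~F = T
~D = ~F = T
~U & ~D = T & T = T
Q xor (~U & ~D) = T xor T = F
(Q xor (~U & ~D)) -> U = F -> F = T
(~D -> (V <-> ~G)) | ((Q xor (~U & ~D)) -> U) = F | T = T
Hence #1 is true.

#2: Parsed as ~(D xor ((V -> ~Q) -> ~U))

~Q = ~T = F
V -> ~Q = F -> F = T
~U = ~F = T
(V -> ~Q) -> ~U = T -> T = T
D xor ((V -> ~Q) -> ~U) = F xor T = T
~(D xor ((V -> ~Q) -> ~U)) = ~T = F
Hence #2 is false.

#1 T, #2 F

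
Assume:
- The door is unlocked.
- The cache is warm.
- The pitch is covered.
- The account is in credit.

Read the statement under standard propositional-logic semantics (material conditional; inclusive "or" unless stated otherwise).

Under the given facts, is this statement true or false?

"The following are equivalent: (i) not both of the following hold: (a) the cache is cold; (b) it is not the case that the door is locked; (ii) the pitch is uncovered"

Let Q = "the cache is warm" (T), P = "the door is locked" (F), R = "the pitch is covered" (T).
Parsed as (¬Q ↑ ¬P) ↔ ¬R

¬Q = ¬T = F
¬P = ¬F = T
¬Q ↑ ¬P = F ↑ T = T
¬R = ¬T = F
(¬Q ↑ ¬P) ↔ ¬R = T ↔ F = F

The statement is false.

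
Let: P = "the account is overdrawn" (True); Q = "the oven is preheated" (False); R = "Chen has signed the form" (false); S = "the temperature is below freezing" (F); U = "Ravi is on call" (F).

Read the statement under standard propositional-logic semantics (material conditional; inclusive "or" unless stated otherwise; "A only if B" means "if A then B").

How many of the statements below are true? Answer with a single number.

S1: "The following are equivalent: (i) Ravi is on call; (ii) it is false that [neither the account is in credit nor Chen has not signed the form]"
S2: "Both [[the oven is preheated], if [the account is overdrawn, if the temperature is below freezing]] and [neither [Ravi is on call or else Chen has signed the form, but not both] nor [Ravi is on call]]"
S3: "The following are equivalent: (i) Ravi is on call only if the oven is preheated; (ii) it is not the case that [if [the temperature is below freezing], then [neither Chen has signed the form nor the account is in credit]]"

S1: In symbols: U ↔ ¬(¬P ↓ ¬R)

¬P = ¬T = F
¬R = ¬F = T
¬P ↓ ¬R = F ↓ T = F
¬(¬P ↓ ¬R) = ¬F = T
U ↔ ¬(¬P ↓ ¬R) = F ↔ T = F
So S1 is false.

S2: In symbols: ((S → P) → Q) ∧ ((U ⊕ R) ↓ U)

S → P = F → T = T
(S → P) → Q = T → F = F
U ⊕ R = F ⊕ F = F
(U ⊕ R) ↓ U = F ↓ F = T
((S → P) → Q) ∧ ((U ⊕ R) ↓ U) = F ∧ T = F
So S2 is false.

S3: Formalization: (U → Q) ↔ ¬(S → (R ↓ ¬P))

U → Q = F → F = T
¬P = ¬T = F
R ↓ ¬P = F ↓ F = T
S → (R ↓ ¬P) = F → T = T
¬(S → (R ↓ ¬P)) = ¬T = F
(U → Q) ↔ ¬(S → (R ↓ ¬P)) = T ↔ F = F
So S3 is false.

0 of the 3 statements are true (none).

0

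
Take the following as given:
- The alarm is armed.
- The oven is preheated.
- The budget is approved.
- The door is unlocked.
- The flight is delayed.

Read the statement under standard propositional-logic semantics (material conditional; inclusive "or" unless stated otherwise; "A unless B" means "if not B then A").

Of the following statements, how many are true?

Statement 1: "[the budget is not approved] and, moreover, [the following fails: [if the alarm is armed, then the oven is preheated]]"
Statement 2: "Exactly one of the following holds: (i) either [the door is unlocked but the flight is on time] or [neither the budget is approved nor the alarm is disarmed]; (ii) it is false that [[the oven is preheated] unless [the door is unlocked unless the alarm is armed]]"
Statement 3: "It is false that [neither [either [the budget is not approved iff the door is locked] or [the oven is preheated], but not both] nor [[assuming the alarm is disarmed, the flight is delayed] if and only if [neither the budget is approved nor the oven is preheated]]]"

Let U = "the budget is approved" (True), W = "the alarm is armed" (True), K = "the oven is preheated" (True), Q = "the door is locked" (False), G = "the flight is delayed" (True).

Statement 1: In symbols: not U and not (W -> K)

not U = not True = False
W -> K = True -> True = True
not (W -> K) = not True = False
not U and not (W -> K) = False and False = False
So Statement 1 is false.

Statement 2: This is ((not Q and not G) or (U nor not W)) xor not (K or (not Q or W)).

not Q = not False = True
not G = not True = False
not Q and not G = True and False = False
not W = not True = False
U nor not W = True nor False = False
(not Q and not G) or (U nor not W) = False or False = False
not Q = not False = True
not Q or W = True or True = True
K or (not Q or W) = True or True = True
not (K or (not Q or W)) = not True = False
((not Q and not G) or (U nor not W)) xor not (K or (not Q or W)) = False xor False = False
So Statement 2 is false.

Statement 3: Parsed as not (((not U iff Q) xor K) nor ((not W -> G) iff (U nor K)))

not U = not True = False
not U iff Q = False iff False = True
(not U iff Q) xor K = True xor True = False
not W = not True = False
not W -> G = False -> True = True
U nor K = True nor True = False
(not W -> G) iff (U nor K) = True iff False = False
((not U iff Q) xor K) nor ((not W -> G) iff (U nor K)) = False nor False = True
not (((not U iff Q) xor K) nor ((not W -> G) iff (U nor K))) = not True = False
So Statement 3 is false.

Count: 0.

0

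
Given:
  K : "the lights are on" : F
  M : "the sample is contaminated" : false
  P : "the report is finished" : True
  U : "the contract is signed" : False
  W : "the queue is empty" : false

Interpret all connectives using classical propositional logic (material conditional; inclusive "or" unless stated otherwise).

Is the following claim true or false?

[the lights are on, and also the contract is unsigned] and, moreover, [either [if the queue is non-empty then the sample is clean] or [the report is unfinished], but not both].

false

Values: K=F, U=F, W=F, M=F, P=T.
Formalization: (K ∧ ¬U) ∧ ((¬W → ¬M) ⊕ ¬P)

¬U = ¬F = T
K ∧ ¬U = F ∧ T = F
¬W = ¬F = T
¬M = ¬F = T
¬W → ¬M = T → T = T
¬P = ¬T = F
(¬W → ¬M) ⊕ ¬P = T ⊕ F = T
(K ∧ ¬U) ∧ ((¬W → ¬M) ⊕ ¬P) = F ∧ T = F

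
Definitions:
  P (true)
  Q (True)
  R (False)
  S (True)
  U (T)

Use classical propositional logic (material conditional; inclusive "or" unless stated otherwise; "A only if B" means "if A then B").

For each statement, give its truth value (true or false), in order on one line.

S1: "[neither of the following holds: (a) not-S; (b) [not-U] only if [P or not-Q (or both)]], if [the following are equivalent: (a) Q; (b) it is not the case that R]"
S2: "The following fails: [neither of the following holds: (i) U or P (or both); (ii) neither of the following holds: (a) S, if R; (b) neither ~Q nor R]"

S1: In symbols: (Q ↔ ¬R) → (¬S ↓ (¬U → (P ∨ ¬Q)))

¬R = ¬F = T
Q ↔ ¬R = T ↔ T = T
¬S = ¬T = F
¬U = ¬T = F
¬Q = ¬T = F
P ∨ ¬Q = T ∨ F = T
¬U → (P ∨ ¬Q) = F → T = T
¬S ↓ (¬U → (P ∨ ¬Q)) = F ↓ T = F
(Q ↔ ¬R) → (¬S ↓ (¬U → (P ∨ ¬Q))) = T → F = F
Hence S1 is false.

S2: Parsed as ¬((U ∨ P) ↓ ((R → S) ↓ (¬Q ↓ R)))

U ∨ P = T ∨ T = T
R → S = F → T = T
¬Q = ¬T = F
¬Q ↓ R = F ↓ F = T
(R → S) ↓ (¬Q ↓ R) = T ↓ T = F
(U ∨ P) ↓ ((R → S) ↓ (¬Q ↓ R)) = T ↓ F = F
¬((U ∨ P) ↓ ((R → S) ↓ (¬Q ↓ R))) = ¬F = T
Thus S2 is true.

S1 F, S2 T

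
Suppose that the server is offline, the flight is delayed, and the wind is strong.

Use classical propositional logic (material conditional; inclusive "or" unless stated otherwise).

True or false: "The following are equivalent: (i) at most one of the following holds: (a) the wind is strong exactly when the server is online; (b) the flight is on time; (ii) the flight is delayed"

true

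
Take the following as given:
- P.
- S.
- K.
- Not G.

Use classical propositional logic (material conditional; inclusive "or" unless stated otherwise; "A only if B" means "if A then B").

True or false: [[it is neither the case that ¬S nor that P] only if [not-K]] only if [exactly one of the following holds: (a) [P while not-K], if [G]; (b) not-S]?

This is ((~S nor P) -> ~K) -> ((G -> (P & ~K)) xor ~S).

~S = ~T = F
~S nor P = F nor T = F
~K = ~T = F
(~S nor P) -> ~K = F -> F = T
~K = ~T = F
P & ~K = T & F = F
G -> (P & ~K) = F -> F = T
~S = ~T = F
(G -> (P & ~K)) xor ~S = T xor F = T
((~S nor P) -> ~K) -> ((G -> (P & ~K)) xor ~S) = T -> T = T

True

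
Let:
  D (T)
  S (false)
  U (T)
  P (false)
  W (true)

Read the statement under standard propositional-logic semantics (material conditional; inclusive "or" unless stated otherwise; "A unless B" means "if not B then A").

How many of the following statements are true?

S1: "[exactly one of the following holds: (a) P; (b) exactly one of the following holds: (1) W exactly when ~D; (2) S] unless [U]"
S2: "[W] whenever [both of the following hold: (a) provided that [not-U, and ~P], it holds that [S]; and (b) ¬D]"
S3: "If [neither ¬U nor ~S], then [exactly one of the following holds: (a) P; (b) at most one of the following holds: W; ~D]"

S1: In symbols: (P xor ((W iff not D) xor S)) or U

not D = not True = False
W iff not D = True iff False = False
(W iff not D) xor S = False xor False = False
P xor ((W iff not D) xor S) = False xor False = False
(P xor ((W iff not D) xor S)) or U = False or True = True
Hence S1 is true.

S2: In symbols: (((not U and not P) -> S) and not D) -> W

not U = not True = False
not P = not False = True
not U and not P = False and True = False
(not U and not P) -> S = False -> False = True
not D = not True = False
((not U and not P) -> S) and not D = True and False = False
(((not U and not P) -> S) and not D) -> W = False -> True = True
Thus S2 is true.

S3: Parsed as (not U nor not S) -> (P xor (W nand not D))

not U = not True = False
not S = not False = True
not U nor not S = False nor True = False
not D = not True = False
W nand not D = True nand False = True
P xor (W nand not D) = False xor True = True
(not U nor not S) -> (P xor (W nand not D)) = False -> True = True
So S3 is true.

3 of the 3 statements are true (S1, S2, S3).

3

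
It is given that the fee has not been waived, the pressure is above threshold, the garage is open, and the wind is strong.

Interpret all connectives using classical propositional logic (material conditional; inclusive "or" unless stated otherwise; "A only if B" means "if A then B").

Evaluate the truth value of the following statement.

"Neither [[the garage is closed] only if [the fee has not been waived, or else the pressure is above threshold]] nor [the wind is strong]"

False

Let H = "the garage is closed" (F), V = "the fee has been waived" (F), M = "the pressure is above threshold" (T), W = "the wind is strong" (T).
This is (H → (¬V ∨ M)) ↓ W.

¬V = ¬F = T
¬V ∨ M = T ∨ T = T
H → (¬V ∨ M) = F → T = T
(H → (¬V ∨ M)) ↓ W = T ↓ T = F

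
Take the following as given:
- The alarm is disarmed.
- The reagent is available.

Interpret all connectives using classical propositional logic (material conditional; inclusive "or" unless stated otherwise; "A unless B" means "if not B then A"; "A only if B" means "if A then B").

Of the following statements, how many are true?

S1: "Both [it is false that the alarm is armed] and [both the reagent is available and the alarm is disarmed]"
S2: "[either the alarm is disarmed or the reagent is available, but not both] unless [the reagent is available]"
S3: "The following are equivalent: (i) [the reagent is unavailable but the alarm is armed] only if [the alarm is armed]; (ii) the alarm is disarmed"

3

Let P = "the alarm is armed" (False), Q = "the reagent is available" (True).

S1: This is not P and (Q and not P).

not P = not False = True
not P = not False = True
Q and not P = True and True = True
not P and (Q and not P) = True and True = True
Thus S1 is true.

S2: In symbols: (not P xor Q) or Q

not P = not False = True
not P xor Q = True xor True = False
(not P xor Q) or Q = False or True = True
Hence S2 is true.

S3: Formalization: ((not Q and P) -> P) iff not P

not Q = not True = False
not Q and P = False and False = False
(not Q and P) -> P = False -> False = True
not P = not False = True
((not Q and P) -> P) iff not P = True iff True = True
So S3 is true.

Count: 3.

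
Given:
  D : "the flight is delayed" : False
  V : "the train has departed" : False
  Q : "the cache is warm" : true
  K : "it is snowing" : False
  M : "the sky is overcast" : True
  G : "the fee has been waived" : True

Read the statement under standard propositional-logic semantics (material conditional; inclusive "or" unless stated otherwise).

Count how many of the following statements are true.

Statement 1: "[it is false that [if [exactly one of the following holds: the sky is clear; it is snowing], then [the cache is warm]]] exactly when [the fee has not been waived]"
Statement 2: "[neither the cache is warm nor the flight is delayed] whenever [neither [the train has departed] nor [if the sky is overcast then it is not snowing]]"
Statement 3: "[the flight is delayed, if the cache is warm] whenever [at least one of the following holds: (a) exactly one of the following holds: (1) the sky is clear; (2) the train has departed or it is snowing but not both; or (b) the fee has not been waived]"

Statement 1: Formalization: ~((~M xor K) -> Q) <-> ~G

~M = ~T = F
~M xor K = F xor F = F
(~M xor K) -> Q = F -> T = T
~((~M xor K) -> Q) = ~T = F
~G = ~T = F
~((~M xor K) -> Q) <-> ~G = F <-> F = T
Thus Statement 1 is true.

Statement 2: This is (V nor (M -> ~K)) -> (Q nor D).

~K = ~F = T
M -> ~K = T -> T = T
V nor (M -> ~K) = F nor T = F
Q nor D = T nor F = F
(V nor (M -> ~K)) -> (Q nor D) = F -> F = T
So Statement 2 is true.

Statement 3: Parsed as ((~M xor (V xor K)) | ~G) -> (Q -> D)

~M = ~T = F
V xor K = F xor F = F
~M xor (V xor K) = F xor F = F
~G = ~T = F
(~M xor (V xor K)) | ~G = F | F = F
Q -> D = T -> F = F
((~M xor (V xor K)) | ~G) -> (Q -> D) = F -> F = T
So Statement 3 is true.

True statements: 3.

3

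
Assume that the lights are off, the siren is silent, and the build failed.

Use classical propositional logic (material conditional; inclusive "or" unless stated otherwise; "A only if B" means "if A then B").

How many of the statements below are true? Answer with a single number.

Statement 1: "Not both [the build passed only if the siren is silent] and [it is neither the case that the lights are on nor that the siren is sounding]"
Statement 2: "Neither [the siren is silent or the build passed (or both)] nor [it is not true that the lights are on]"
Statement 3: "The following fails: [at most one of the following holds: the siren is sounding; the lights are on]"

0

Let N = "the build passed" (F), G = "the siren is sounding" (F), M = "the lights are on" (F).

Statement 1: This is (N -> ~G) nand (M nor G).

~G = ~F = T
N -> ~G = F -> T = T
M nor G = F nor F = T
(N -> ~G) nand (M nor G) = T nand T = F
Thus Statement 1 is false.

Statement 2: Formalization: (~G | N) nor ~M

~G = ~F = T
~G | N = T | F = T
~M = ~F = T
(~G | N) nor ~M = T nor T = F
So Statement 2 is false.

Statement 3: This is ~(G nand M).

G nand M = F nand F = T
~(G nand M) = ~T = F
Thus Statement 3 is false.

Count: 0.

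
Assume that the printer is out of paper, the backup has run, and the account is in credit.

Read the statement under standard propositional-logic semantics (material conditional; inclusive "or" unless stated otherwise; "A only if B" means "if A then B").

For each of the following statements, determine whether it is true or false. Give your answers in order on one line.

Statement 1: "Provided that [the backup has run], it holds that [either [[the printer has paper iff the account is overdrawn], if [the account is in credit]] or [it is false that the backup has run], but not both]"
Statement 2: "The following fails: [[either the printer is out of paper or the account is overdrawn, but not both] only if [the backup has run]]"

Let Q = "the backup has run" (T), R = "the account is overdrawn" (F), P = "the printer has paper" (F).

Statement 1: This is Q -> ((~R -> (P <-> R)) xor ~Q).

~R = ~F = T
P <-> R = F <-> F = T
~R -> (P <-> R) = T -> T = T
~Q = ~T = F
(~R -> (P <-> R)) xor ~Q = T xor F = T
Q -> ((~R -> (P <-> R)) xor ~Q) = T -> T = T
Thus Statement 1 is true.

Statement 2: This is ~((~P xor R) -> Q).

~P = ~F = T
~P xor R = T xor F = T
(~P xor R) -> Q = T -> T = T
~((~P xor R) -> Q) = ~T = F
Hence Statement 2 is false.

Statement 1 True, Statement 2 False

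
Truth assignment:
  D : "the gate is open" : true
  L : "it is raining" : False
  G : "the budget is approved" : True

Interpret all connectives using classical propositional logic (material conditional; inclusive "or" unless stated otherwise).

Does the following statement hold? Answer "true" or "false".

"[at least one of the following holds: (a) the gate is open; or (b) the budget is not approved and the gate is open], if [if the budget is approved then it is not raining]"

True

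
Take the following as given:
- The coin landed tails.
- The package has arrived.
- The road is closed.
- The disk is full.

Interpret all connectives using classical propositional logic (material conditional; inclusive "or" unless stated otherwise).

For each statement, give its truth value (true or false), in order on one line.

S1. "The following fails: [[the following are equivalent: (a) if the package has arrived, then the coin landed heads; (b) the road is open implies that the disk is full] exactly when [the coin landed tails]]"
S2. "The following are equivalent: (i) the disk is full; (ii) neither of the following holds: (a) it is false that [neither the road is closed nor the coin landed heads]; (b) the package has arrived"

S1 True / S2 False

Let Q = "the package has arrived" (T), L = "the coin landed heads" (F), R = "the road is closed" (T), N = "the disk is full" (T).

S1: Parsed as ¬(((Q → L) ↔ (¬R → N)) ↔ ¬L)

Q → L = T → F = F
¬R = ¬T = F
¬R → N = F → T = T
(Q → L) ↔ (¬R → N) = F ↔ T = F
¬L = ¬F = T
((Q → L) ↔ (¬R → N)) ↔ ¬L = F ↔ T = F
¬(((Q → L) ↔ (¬R → N)) ↔ ¬L) = ¬F = T
So S1 is true.

S2: This is N ↔ (¬(R ↓ L) ↓ Q).

R ↓ L = T ↓ F = F
¬(R ↓ L) = ¬F = T
¬(R ↓ L) ↓ Q = T ↓ T = F
N ↔ (¬(R ↓ L) ↓ Q) = T ↔ F = F
Thus S2 is false.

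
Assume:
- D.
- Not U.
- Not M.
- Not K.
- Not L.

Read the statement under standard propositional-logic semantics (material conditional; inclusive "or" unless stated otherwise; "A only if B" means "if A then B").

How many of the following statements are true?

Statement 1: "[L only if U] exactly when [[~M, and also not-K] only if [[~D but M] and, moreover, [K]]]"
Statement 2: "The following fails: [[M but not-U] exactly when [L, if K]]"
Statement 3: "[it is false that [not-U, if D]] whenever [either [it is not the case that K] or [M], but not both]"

Statement 1: Parsed as (L -> U) <-> ((~M & ~K) -> ((~D & M) & K))

L -> U = F -> F = T
~M = ~F = T
~K = ~F = T
~M & ~K = T & T = T
~D = ~T = F
~D & M = F & F = F
(~D & M) & K = F & F = F
(~M & ~K) -> ((~D & M) & K) = T -> F = F
(L -> U) <-> ((~M & ~K) -> ((~D & M) & K)) = T <-> F = F
So Statement 1 is false.

Statement 2: Formalization: ~((M & ~U) <-> (K -> L))

~U = ~F = T
M & ~U = F & T = F
K -> L = F -> F = T
(M & ~U) <-> (K -> L) = F <-> T = F
~((M & ~U) <-> (K -> L)) = ~F = T
So Statement 2 is true.

Statement 3: Parsed as (~K xor M) -> ~(D -> ~U)

~K = ~F = T
~K xor M = T xor F = T
~U = ~F = T
D -> ~U = T -> T = T
~(D -> ~U) = ~T = F
(~K xor M) -> ~(D -> ~U) = T -> F = F
Thus Statement 3 is false.

Count: 1.

1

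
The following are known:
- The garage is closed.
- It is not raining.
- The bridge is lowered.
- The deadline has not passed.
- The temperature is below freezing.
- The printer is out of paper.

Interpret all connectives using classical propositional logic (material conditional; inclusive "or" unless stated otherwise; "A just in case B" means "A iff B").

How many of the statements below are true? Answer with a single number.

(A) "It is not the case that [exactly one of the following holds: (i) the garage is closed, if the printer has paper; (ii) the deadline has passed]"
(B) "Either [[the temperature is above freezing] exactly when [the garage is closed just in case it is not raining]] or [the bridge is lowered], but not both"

Let P = "the printer has paper" (F), Q = "the garage is closed" (T), W = "the deadline has passed" (F), K = "the temperature is below freezing" (T), H = "it is raining" (F), U = "the bridge is raised" (F).

(A): This is ¬((P → Q) ⊕ W).

P → Q = F → T = T
(P → Q) ⊕ W = T ⊕ F = T
¬((P → Q) ⊕ W) = ¬T = F
Hence (A) is false.

(B): In symbols: (¬K ↔ (Q ↔ ¬H)) ⊕ ¬U

¬K = ¬T = F
¬H = ¬F = T
Q ↔ ¬H = T ↔ T = T
¬K ↔ (Q ↔ ¬H) = F ↔ T = F
¬U = ¬F = T
(¬K ↔ (Q ↔ ¬H)) ⊕ ¬U = F ⊕ T = T
So (B) is true.

Count: 1.

1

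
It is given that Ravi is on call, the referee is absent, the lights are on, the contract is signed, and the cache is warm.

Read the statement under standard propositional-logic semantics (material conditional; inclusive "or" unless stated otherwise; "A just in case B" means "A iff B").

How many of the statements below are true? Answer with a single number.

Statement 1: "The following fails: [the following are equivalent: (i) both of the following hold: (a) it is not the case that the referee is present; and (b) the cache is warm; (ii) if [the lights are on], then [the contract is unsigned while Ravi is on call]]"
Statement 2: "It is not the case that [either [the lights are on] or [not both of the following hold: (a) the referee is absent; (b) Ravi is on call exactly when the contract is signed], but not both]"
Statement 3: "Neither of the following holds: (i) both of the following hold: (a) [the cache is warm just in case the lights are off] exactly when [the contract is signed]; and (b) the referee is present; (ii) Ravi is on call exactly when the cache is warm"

1

Let S = "the referee is present" (False), R = "the cache is warm" (True), K = "the lights are on" (True), G = "the contract is signed" (True), D = "Ravi is on call" (True).

Statement 1: This is not ((not S and R) iff (K -> (not G and D))).

not S = not False = True
not S and R = True and True = True
not G = not True = False
not G and D = False and True = False
K -> (not G and D) = True -> False = False
(not S and R) iff (K -> (not G and D)) = True iff False = False
not ((not S and R) iff (K -> (not G and D))) = not False = True
So Statement 1 is true.

Statement 2: Parsed as not (K xor (not S nand (D iff G)))

not S = not False = True
D iff G = True iff True = True
not S nand (D iff G) = True nand True = False
K xor (not S nand (D iff G)) = True xor False = True
not (K xor (not S nand (D iff G))) = not True = False
So Statement 2 is false.

Statement 3: This is (((R iff not K) iff G) and S) nor (D iff R).

not K = not True = False
R iff not K = True iff False = False
(R iff not K) iff G = False iff True = False
((R iff not K) iff G) and S = False and False = False
D iff R = True iff True = True
(((R iff not K) iff G) and S) nor (D iff R) = False nor True = False
Hence Statement 3 is false.

1 of the 3 statements is true.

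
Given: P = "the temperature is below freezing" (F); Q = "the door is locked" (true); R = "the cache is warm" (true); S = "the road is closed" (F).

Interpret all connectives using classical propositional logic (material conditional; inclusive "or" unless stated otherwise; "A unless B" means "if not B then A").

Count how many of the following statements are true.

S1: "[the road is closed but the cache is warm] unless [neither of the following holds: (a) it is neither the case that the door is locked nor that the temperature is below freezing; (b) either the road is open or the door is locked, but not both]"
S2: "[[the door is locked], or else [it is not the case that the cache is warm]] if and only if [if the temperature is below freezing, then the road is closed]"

S1: This is (S and R) or ((Q nor P) nor (not S xor Q)).

S and R = False and True = False
Q nor P = True nor False = False
not S = not False = True
not S xor Q = True xor True = False
(Q nor P) nor (not S xor Q) = False nor False = True
(S and R) or ((Q nor P) nor (not S xor Q)) = False or True = True
Hence S1 is true.

S2: Formalization: (Q or not R) iff (P -> S)

not R = not True = False
Q or not R = True or False = True
P -> S = False -> False = True
(Q or not R) iff (P -> S) = True iff True = True
Hence S2 is true.

Count: 2.

2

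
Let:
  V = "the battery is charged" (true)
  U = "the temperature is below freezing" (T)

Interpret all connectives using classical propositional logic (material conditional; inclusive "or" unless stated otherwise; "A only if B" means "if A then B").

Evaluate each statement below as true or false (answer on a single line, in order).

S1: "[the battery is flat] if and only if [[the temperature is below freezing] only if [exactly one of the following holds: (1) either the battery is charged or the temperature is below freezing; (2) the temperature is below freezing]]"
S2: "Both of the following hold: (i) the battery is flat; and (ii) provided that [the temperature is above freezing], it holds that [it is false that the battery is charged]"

S1 true; S2 false

S1: Parsed as ~V <-> (U -> ((V | U) xor U))

~V = ~T = F
V | U = T | T = T
(V | U) xor U = T xor T = F
U -> ((V | U) xor U) = T -> F = F
~V <-> (U -> ((V | U) xor U)) = F <-> F = T
Thus S1 is true.

S2: In symbols: ~V & (~U -> ~V)

~V = ~T = F
~U = ~T = F
~V = ~T = F
~U -> ~V = F -> F = T
~V & (~U -> ~V) = F & T = F
Hence S2 is false.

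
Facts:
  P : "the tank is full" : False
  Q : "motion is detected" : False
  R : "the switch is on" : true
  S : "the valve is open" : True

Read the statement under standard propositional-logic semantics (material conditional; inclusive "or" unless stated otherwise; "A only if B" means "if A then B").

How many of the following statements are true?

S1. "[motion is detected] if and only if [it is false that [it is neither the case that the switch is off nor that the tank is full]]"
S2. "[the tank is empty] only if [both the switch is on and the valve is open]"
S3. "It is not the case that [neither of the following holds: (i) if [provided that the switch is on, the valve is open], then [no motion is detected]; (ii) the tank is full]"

S1: In symbols: Q ↔ ¬(¬R ↓ P)

¬R = ¬T = F
¬R ↓ P = F ↓ F = T
¬(¬R ↓ P) = ¬T = F
Q ↔ ¬(¬R ↓ P) = F ↔ F = T
So S1 is true.

S2: Parsed as ¬P → (R ∧ S)

¬P = ¬F = T
R ∧ S = T ∧ T = T
¬P → (R ∧ S) = T → T = T
So S2 is true.

S3: In symbols: ¬(((R → S) → ¬Q) ↓ P)

R → S = T → T = T
¬Q = ¬F = T
(R → S) → ¬Q = T → T = T
((R → S) → ¬Q) ↓ P = T ↓ F = F
¬(((R → S) → ¬Q) ↓ P) = ¬F = T
So S3 is true.

Count: 3.

3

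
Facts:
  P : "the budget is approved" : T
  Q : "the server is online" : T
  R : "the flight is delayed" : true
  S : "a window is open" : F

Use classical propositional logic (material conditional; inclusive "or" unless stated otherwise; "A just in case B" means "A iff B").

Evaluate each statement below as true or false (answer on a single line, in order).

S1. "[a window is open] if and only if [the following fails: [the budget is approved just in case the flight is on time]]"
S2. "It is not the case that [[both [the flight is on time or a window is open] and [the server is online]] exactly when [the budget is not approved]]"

S1 False; S2 False

S1: Formalization: S ↔ ¬(P ↔ ¬R)

¬R = ¬T = F
P ↔ ¬R = T ↔ F = F
¬(P ↔ ¬R) = ¬F = T
S ↔ ¬(P ↔ ¬R) = F ↔ T = F
Thus S1 is false.

S2: Parsed as ¬(((¬R ∨ S) ∧ Q) ↔ ¬P)

¬R = ¬T = F
¬R ∨ S = F ∨ F = F
(¬R ∨ S) ∧ Q = F ∧ T = F
¬P = ¬T = F
((¬R ∨ S) ∧ Q) ↔ ¬P = F ↔ F = T
¬(((¬R ∨ S) ∧ Q) ↔ ¬P) = ¬T = F
Thus S2 is false.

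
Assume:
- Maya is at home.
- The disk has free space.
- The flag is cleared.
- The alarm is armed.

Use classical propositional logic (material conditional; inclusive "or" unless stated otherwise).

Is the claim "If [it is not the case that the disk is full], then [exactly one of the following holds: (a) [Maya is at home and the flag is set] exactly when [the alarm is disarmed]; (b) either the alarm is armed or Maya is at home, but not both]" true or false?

The statement is true.

Let W = "the disk is full" (False), G = "Maya is at home" (True), P = "the flag is set" (False), L = "the alarm is armed" (True).
This is not W -> (((G and P) iff not L) xor (L xor G)).

not W = not False = True
G and P = True and False = False
not L = not True = False
(G and P) iff not L = False iff False = True
L xor G = True xor True = False
((G and P) iff not L) xor (L xor G) = True xor False = True
not W -> (((G and P) iff not L) xor (L xor G)) = True -> True = True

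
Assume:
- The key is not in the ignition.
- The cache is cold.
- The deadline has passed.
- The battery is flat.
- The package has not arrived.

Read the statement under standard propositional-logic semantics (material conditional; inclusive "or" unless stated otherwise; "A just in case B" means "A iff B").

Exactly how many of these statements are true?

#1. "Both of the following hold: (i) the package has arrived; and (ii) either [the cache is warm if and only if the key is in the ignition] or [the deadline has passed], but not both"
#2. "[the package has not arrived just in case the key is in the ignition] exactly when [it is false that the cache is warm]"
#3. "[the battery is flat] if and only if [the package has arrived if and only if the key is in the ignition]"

Let U = "the package has arrived" (F), Q = "the cache is warm" (F), P = "the key is in the ignition" (F), R = "the deadline has passed" (T), S = "the battery is charged" (F).

#1: Formalization: U & ((Q <-> P) xor R)

Q <-> P = F <-> F = T
(Q <-> P) xor R = T xor T = F
U & ((Q <-> P) xor R) = F & F = F
So #1 is false.

#2: Formalization: (~U <-> P) <-> ~Q

~U = ~F = T
~U <-> P = T <-> F = F
~Q = ~F = T
(~U <-> P) <-> ~Q = F <-> T = F
So #2 is false.

#3: This is ~S <-> (U <-> P).

~S = ~F = T
U <-> P = F <-> F = T
~S <-> (U <-> P) = T <-> T = T
Hence #3 is true.

True statements: 1.

1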